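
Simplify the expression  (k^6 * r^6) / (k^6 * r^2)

Quotient: r^4

r^4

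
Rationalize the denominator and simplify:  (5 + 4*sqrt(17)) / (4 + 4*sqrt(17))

Multiply numerator and denominator by -4*sqrt(17) + 4.
Denominator becomes -256; numerator becomes -252 - 4*sqrt(17).

(sqrt(17) + 63)/64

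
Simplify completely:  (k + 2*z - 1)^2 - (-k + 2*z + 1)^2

Write as f((2*z),(k - 1)) - f((2*z),-(k - 1)) and expand.

8*z*(k - 1)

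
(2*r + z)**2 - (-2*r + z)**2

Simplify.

8*r*z

Only the odd-power cross terms survive.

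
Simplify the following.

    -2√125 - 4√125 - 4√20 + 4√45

-26*√5

2√125 = 10*√5; 4√125 = 20*√5; 4√20 = 8*√5; 4√45 = 12*√5
Combine: (-10 - 20 - 8 + 12)·√5 = -26*√5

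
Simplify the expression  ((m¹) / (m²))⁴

Inside the bracket: (m^-1)
Raise to the power 4: (m^-4)

m^(-4)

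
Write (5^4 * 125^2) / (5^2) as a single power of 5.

5^4 = 5^4; 125^2 = 5^6; 5^2 = 5^2
Combine exponents: 5^8

5^8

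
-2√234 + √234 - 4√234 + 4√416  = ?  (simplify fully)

√26

2√234 = 6*√26; √234 = 3*√26; 4√234 = 12*√26; 4√416 = 16*√26
Combine: (-6 + 3 - 12 + 16)·√26 = √26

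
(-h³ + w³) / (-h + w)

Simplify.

h² + h*w + w²

w^3 - h^3 = (-h + w)(h² + h*w + w²).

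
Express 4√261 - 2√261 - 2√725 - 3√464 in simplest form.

-16*√29

4√261 = 12*√29; 2√261 = 6*√29; 2√725 = 10*√29; 3√464 = 12*√29
Combine: (12 - 6 - 10 - 12)·√29 = -16*√29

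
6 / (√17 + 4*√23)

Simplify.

(-2*√17 + 8*√23)/117

Multiply numerator and denominator by -4*√23 + √17.
Denominator becomes -351; numerator becomes -24*√23 + 6*√17.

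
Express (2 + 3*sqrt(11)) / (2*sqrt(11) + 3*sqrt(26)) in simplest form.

Multiply numerator and denominator by -3*sqrt(26) + 2*sqrt(11).
Denominator becomes -190; numerator becomes -9*sqrt(286) - 6*sqrt(26) + 4*sqrt(11) + 66.

(-66 - 4*sqrt(11) + 6*sqrt(26) + 9*sqrt(286))/190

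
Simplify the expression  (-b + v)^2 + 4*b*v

(b + v)^2

Expand the square and combine the 4*b*v term.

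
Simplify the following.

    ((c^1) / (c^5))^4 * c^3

c^(-13)

Inside the bracket: (c^-4)
Raise to the power 4: (c^-16)
Multiply by c^3: add exponents.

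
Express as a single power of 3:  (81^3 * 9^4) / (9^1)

81^3 = 3^12; 9^4 = 3^8; 9^1 = 3^2
Combine exponents: 3^18

3^18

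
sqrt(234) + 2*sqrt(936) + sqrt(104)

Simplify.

sqrt(234) = 3*sqrt(26); 2*sqrt(936) = 12*sqrt(26); sqrt(104) = 2*sqrt(26)
Combine: (3 + 12 + 2)·sqrt(26) = 17*sqrt(26)

17*sqrt(26)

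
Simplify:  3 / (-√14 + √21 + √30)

Group as (√21 + √30) - √14; multiply by (√21 + √30) + √14, then rationalise the remaining surd.

(-111*√14 + 15*√30 + 69*√21 + 252*√5)/1151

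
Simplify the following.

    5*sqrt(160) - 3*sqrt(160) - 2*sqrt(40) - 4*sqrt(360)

-20*sqrt(10)

5*sqrt(160) = 20*sqrt(10); 3*sqrt(160) = 12*sqrt(10); 2*sqrt(40) = 4*sqrt(10); 4*sqrt(360) = 24*sqrt(10)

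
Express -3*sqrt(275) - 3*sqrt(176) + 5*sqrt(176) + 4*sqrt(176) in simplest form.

9*sqrt(11)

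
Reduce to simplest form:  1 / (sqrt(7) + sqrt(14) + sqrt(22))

(-28*sqrt(11) - sqrt(22) + 15*sqrt(14) + 29*sqrt(7))/391

Group as (sqrt(7) + sqrt(22)) + sqrt(14); multiply by (sqrt(7) + sqrt(22)) - sqrt(14), then rationalise the remaining surd.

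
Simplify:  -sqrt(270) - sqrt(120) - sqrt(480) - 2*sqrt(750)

-19*sqrt(30)

sqrt(270) = 3*sqrt(30); sqrt(120) = 2*sqrt(30); sqrt(480) = 4*sqrt(30); 2*sqrt(750) = 10*sqrt(30)
Combine: (-3 - 2 - 4 - 10)·sqrt(30) = -19*sqrt(30)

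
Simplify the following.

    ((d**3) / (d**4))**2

d**(-2)

Inside the bracket: (d**-1)
Raise to the power 2: (d**-2)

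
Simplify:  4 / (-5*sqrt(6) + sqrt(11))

Multiply numerator and denominator by sqrt(11) + 5*sqrt(6).
Denominator becomes -139; numerator becomes 4*sqrt(11) + 20*sqrt(6).

(-20*sqrt(6) - 4*sqrt(11))/139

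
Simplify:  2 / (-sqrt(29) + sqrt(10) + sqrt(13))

(3*sqrt(29) + 13*sqrt(13) + 16*sqrt(10) + sqrt(3770))/121

Group as (sqrt(10) + sqrt(13)) - sqrt(29); multiply by (sqrt(10) + sqrt(13)) + sqrt(29), then rationalise the remaining surd.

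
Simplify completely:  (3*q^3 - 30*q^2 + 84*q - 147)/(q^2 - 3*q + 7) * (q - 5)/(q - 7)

3*q - 15

Factor: 3*q^3 - 30*q^2 + 84*q - 147 = 3*(q - 7)*(q^2 - 3*q + 7)
Cancel the common factors (q^2 - 3*q + 7), (q - 7).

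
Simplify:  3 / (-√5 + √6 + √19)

(-30*√5 - 12*√19 + 27*√6 + 3*√570)/28

Group as (√6 + √19) - √5; multiply by (√6 + √19) + √5, then rationalise the remaining surd.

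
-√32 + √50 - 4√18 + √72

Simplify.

√32 = 4*√2; √50 = 5*√2; 4√18 = 12*√2; √72 = 6*√2
Combine: (-4 + 5 - 12 + 6)·√2 = -5*√2

-5*√2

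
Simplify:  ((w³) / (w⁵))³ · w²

w^(-4)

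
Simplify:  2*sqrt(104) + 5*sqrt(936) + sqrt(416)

2*sqrt(104) = 4*sqrt(26); 5*sqrt(936) = 30*sqrt(26); sqrt(416) = 4*sqrt(26)
Combine: (4 + 30 + 4)·sqrt(26) = 38*sqrt(26)

38*sqrt(26)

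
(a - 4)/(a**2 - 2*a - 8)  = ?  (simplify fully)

1/(a + 2)

Factor: a**2 - 2*a - 8 = (a + 2)*(a - 4)
Cancel the common factor (a - 4).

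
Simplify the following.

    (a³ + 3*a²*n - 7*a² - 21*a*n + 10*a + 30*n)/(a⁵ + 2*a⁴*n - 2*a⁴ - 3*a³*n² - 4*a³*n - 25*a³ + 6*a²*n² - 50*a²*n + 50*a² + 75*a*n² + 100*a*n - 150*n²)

1/(a² - a*n + 5*a - 5*n)

Factor: a³ + 3*a²*n - 7*a² - 21*a*n + 10*a + 30*n = (a - 2)·(a - 5)·(a + 3*n);  a⁵ + 2*a⁴*n - 2*a⁴ - 3*a³*n² - 4*a³*n - 25*a³ + 6*a²*n² - 50*a²*n + 50*a² + 75*a*n² + 100*a*n - 150*n² = (a - 5)·(a - n)·(a + 5)·(a - 2)·(a + 3*n)
Cancel the common factors (a + 3*n), (a - 2), (a - 5).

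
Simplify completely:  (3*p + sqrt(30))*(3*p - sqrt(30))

(3*p)^2 - (sqrt(30))^2 = 9*p^2 - 30.

9*p^2 - 30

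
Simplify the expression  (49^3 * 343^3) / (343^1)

7^12

49^3 = 7^6; 343^3 = 7^9; 343^1 = 7^3
Combine exponents: 7^12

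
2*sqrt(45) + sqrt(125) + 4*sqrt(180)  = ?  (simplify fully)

2*sqrt(45) = 6*sqrt(5); sqrt(125) = 5*sqrt(5); 4*sqrt(180) = 24*sqrt(5)
Combine: (6 + 5 + 24)·sqrt(5) = 35*sqrt(5)

35*sqrt(5)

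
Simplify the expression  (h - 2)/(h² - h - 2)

Factor: h² - h - 2 = (h + 1)·(h - 2)
Cancel the common factor (h - 2).

1/(h + 1)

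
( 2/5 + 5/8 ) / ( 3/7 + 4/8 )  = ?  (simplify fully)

287/260

Numerator: 2/5 + 5/8 = 41/40
Denominator: 3/7 + 4/8 = 13/14
Divide: (41/40) · (14/13) = 287/260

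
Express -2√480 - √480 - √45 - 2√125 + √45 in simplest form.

-12*√30 - 10*√5

2√480 = 8*√30; √480 = 4*√30; √45 = 3*√5; 2√125 = 10*√5; √45 = 3*√5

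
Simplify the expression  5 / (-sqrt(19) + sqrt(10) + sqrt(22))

Group as (sqrt(10) + sqrt(22)) - sqrt(19); multiply by (sqrt(10) + sqrt(22)) + sqrt(19), then rationalise the remaining surd.

(-65*sqrt(19) + 35*sqrt(22) + 155*sqrt(10) + 20*sqrt(1045))/711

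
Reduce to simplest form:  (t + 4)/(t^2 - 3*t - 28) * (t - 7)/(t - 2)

1/(t - 2)

Factor: t^2 - 3*t - 28 = (t + 4)*(t - 7)
Cancel the common factors (t - 7), (t + 4).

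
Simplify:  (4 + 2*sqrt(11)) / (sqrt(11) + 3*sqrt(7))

(-11 - 2*sqrt(11) + 6*sqrt(7) + 3*sqrt(77))/26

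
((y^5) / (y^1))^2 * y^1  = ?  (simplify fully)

Inside the bracket: y^4
Raise to the power 2: y^8
Multiply by y^1: add exponents.

y^9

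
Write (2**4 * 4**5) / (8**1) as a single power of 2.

2**11

2**4 = 2**4; 4**5 = 2**10; 8**1 = 2**3
Combine exponents: 2**11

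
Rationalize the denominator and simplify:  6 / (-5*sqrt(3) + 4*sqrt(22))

Multiply numerator and denominator by 5*sqrt(3) + 4*sqrt(22).
Denominator becomes 277; numerator becomes 30*sqrt(3) + 24*sqrt(22).

(30*sqrt(3) + 24*sqrt(22))/277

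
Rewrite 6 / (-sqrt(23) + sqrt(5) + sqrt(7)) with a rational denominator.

(66*sqrt(23) + 126*sqrt(7) + 150*sqrt(5) + 12*sqrt(805))/19

Group as (sqrt(5) + sqrt(7)) - sqrt(23); multiply by (sqrt(5) + sqrt(7)) + sqrt(23), then rationalise the remaining surd.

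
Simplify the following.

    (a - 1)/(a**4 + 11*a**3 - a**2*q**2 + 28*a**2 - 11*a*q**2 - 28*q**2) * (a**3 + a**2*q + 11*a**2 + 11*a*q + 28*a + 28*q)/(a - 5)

(-a + 1)/(-a**2 + a*q + 5*a - 5*q)

Factor: a**4 + 11*a**3 - a**2*q**2 + 28*a**2 - 11*a*q**2 - 28*q**2 = (a + 7)*(a + q)*(a - q)*(a + 4);  a**3 + a**2*q + 11*a**2 + 11*a*q + 28*a + 28*q = (a + 4)*(a + 7)*(a + q)
Cancel the common factors (a + 7), (a + q), (a + 4).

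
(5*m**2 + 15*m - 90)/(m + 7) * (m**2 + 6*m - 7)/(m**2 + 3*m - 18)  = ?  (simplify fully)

5*m - 5

Factor: 5*m**2 + 15*m - 90 = 5*(m + 6)*(m - 3);  m**2 + 6*m - 7 = (m - 1)*(m + 7);  m**2 + 3*m - 18 = (m - 3)*(m + 6)
Cancel the common factors (m + 7), (m + 6), (m - 3).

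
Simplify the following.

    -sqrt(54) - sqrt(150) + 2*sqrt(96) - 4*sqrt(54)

sqrt(54) = 3*sqrt(6); sqrt(150) = 5*sqrt(6); 2*sqrt(96) = 8*sqrt(6); 4*sqrt(54) = 12*sqrt(6)
Combine: (-3 - 5 + 8 - 12)·sqrt(6) = -12*sqrt(6)

-12*sqrt(6)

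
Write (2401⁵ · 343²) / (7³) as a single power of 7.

7^23

2401⁵ = 7^20; 343² = 7^6; 7³ = 7^3
Combine exponents: 7^23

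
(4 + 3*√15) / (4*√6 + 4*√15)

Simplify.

(-9*√10 - 4*√6 + 4*√15 + 45)/36

Multiply numerator and denominator by -4*√6 + 4*√15.
Denominator becomes 144; numerator becomes -36*√10 - 16*√6 + 16*√15 + 180.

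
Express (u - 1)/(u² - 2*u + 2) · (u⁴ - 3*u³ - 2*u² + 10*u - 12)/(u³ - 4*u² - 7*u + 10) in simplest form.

Factor: u⁴ - 3*u³ - 2*u² + 10*u - 12 = (u² - 2*u + 2)·(u + 2)·(u - 3);  u³ - 4*u² - 7*u + 10 = (u + 2)·(u - 5)·(u - 1)
Cancel the common factors (u² - 2*u + 2), (u - 1), (u + 2).

(u - 3)/(u - 5)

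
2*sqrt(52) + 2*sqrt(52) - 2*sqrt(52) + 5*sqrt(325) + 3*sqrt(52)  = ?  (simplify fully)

2*sqrt(52) = 4*sqrt(13); 2*sqrt(52) = 4*sqrt(13); 2*sqrt(52) = 4*sqrt(13); 5*sqrt(325) = 25*sqrt(13); 3*sqrt(52) = 6*sqrt(13)
Combine: (4 + 4 - 4 + 25 + 6)·sqrt(13) = 35*sqrt(13)

35*sqrt(13)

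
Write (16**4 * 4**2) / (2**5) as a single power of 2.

16**4 = 2**16; 4**2 = 2**4; 2**5 = 2**5
Combine exponents: 2**15

2**15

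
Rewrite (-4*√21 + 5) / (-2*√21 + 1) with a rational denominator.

(-6*√21 + 163)/83

Multiply numerator and denominator by 1 + 2*√21.
Denominator becomes -83; numerator becomes -163 + 6*√21.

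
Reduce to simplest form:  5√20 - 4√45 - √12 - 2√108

5√20 = 10*√5; 4√45 = 12*√5; √12 = 2*√3; 2√108 = 12*√3

-14*√3 - 2*√5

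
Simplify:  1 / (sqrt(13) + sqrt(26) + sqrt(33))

(-13*sqrt(66) + 3*sqrt(33) + 10*sqrt(26) + 23*sqrt(13))/658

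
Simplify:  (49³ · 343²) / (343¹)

7^9

49³ = 7^6; 343² = 7^6; 343¹ = 7^3
Combine exponents: 7^9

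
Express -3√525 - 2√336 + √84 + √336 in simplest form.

-17*√21

3√525 = 15*√21; 2√336 = 8*√21; √84 = 2*√21; √336 = 4*√21
Combine: (-15 - 8 + 2 + 4)·√21 = -17*√21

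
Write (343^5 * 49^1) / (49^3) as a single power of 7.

7^11

343^5 = 7^15; 49^1 = 7^2; 49^3 = 7^6
Combine exponents: 7^11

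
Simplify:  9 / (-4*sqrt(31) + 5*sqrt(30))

(36*sqrt(31) + 45*sqrt(30))/254

Multiply numerator and denominator by 4*sqrt(31) + 5*sqrt(30).
Denominator becomes 254; numerator becomes 36*sqrt(31) + 45*sqrt(30).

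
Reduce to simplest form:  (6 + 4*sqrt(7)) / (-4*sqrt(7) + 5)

(-142 - 44*sqrt(7))/87

Multiply numerator and denominator by 5 + 4*sqrt(7).
Denominator becomes -87; numerator becomes 44*sqrt(7) + 142.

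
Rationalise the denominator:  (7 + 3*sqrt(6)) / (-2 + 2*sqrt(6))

(2*sqrt(6) + 5)/2

Multiply numerator and denominator by -2*sqrt(6) - 2.
Denominator becomes -20; numerator becomes -50 - 20*sqrt(6).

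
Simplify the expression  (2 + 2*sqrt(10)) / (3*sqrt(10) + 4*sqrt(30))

(-30 - 3*sqrt(10) + 4*sqrt(30) + 40*sqrt(3))/195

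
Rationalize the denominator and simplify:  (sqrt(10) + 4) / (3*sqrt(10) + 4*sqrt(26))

(-6*sqrt(10) - 15 + 4*sqrt(65) + 8*sqrt(26))/163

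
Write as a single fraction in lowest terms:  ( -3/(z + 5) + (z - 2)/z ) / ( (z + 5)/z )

(z^2 - 10)/(z^2 + 10*z + 25)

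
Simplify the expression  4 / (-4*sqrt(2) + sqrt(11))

(-16*sqrt(2) - 4*sqrt(11))/21

Multiply numerator and denominator by sqrt(11) + 4*sqrt(2).
Denominator becomes -21; numerator becomes 4*sqrt(11) + 16*sqrt(2).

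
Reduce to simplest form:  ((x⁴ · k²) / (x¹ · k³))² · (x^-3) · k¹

x³/k

Inside the bracket: x³ · (k^-1)
Raise to the power 2: x⁶ · (k^-2)
Multiply by (x^-3) · k¹: add exponents.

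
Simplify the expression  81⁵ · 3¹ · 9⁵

81⁵ = 3^20; 3¹ = 3^1; 9⁵ = 3^10
Combine exponents: 3^31

3^31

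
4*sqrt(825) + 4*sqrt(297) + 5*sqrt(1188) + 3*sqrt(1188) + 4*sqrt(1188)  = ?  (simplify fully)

104*sqrt(33)

4*sqrt(825) = 20*sqrt(33); 4*sqrt(297) = 12*sqrt(33); 5*sqrt(1188) = 30*sqrt(33); 3*sqrt(1188) = 18*sqrt(33); 4*sqrt(1188) = 24*sqrt(33)
Combine: (20 + 12 + 30 + 18 + 24)·sqrt(33) = 104*sqrt(33)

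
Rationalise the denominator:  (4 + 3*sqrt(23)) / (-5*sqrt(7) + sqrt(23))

Multiply numerator and denominator by sqrt(23) + 5*sqrt(7).
Denominator becomes -152; numerator becomes 4*sqrt(23) + 20*sqrt(7) + 69 + 15*sqrt(161).

(-15*sqrt(161) - 69 - 20*sqrt(7) - 4*sqrt(23))/152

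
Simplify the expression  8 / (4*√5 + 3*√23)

(-32*√5 + 24*√23)/127

Multiply numerator and denominator by -3*√23 + 4*√5.
Denominator becomes -127; numerator becomes -24*√23 + 32*√5.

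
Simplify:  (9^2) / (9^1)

3^2

9^2 = 3^4; 9^1 = 3^2
Combine exponents: 3^2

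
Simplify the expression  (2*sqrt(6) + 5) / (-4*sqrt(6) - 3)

(-14*sqrt(6) - 33)/87

Multiply numerator and denominator by -3 + 4*sqrt(6).
Denominator becomes -87; numerator becomes 33 + 14*sqrt(6).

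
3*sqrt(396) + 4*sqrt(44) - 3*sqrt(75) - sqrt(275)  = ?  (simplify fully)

-15*sqrt(3) + 21*sqrt(11)

3*sqrt(396) = 18*sqrt(11); 4*sqrt(44) = 8*sqrt(11); 3*sqrt(75) = 15*sqrt(3); sqrt(275) = 5*sqrt(11)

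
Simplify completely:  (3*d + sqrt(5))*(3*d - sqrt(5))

9*d**2 - 5

Product of conjugates: (P+Q)(P-Q) = P**2 - Q**2.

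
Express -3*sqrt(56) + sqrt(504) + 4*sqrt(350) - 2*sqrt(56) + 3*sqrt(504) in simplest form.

34*sqrt(14)

3*sqrt(56) = 6*sqrt(14); sqrt(504) = 6*sqrt(14); 4*sqrt(350) = 20*sqrt(14); 2*sqrt(56) = 4*sqrt(14); 3*sqrt(504) = 18*sqrt(14)
Combine: (-6 + 6 + 20 - 4 + 18)·sqrt(14) = 34*sqrt(14)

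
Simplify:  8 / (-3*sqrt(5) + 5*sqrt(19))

Multiply numerator and denominator by 3*sqrt(5) + 5*sqrt(19).
Denominator becomes 430; numerator becomes 24*sqrt(5) + 40*sqrt(19).

(12*sqrt(5) + 20*sqrt(19))/215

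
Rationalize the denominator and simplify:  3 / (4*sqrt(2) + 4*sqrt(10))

(-3*sqrt(2) + 3*sqrt(10))/32

Multiply numerator and denominator by -4*sqrt(10) + 4*sqrt(2).
Denominator becomes -128; numerator becomes -12*sqrt(10) + 12*sqrt(2).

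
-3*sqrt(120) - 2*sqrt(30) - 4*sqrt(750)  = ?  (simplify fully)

3*sqrt(120) = 6*sqrt(30); 2*sqrt(30) = 2*sqrt(30); 4*sqrt(750) = 20*sqrt(30)
Combine: (-6 - 2 - 20)·sqrt(30) = -28*sqrt(30)

-28*sqrt(30)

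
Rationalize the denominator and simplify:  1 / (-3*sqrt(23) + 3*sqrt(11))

Multiply numerator and denominator by 3*sqrt(11) + 3*sqrt(23).
Denominator becomes -108; numerator becomes 3*sqrt(11) + 3*sqrt(23).

(-sqrt(23) - sqrt(11))/36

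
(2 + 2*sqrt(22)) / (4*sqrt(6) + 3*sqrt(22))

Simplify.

(-8*sqrt(33) - 4*sqrt(6) + 3*sqrt(22) + 66)/51

Multiply numerator and denominator by -4*sqrt(6) + 3*sqrt(22).
Denominator becomes 102; numerator becomes -16*sqrt(33) - 8*sqrt(6) + 6*sqrt(22) + 132.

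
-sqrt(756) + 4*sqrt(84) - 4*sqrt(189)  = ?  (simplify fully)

sqrt(756) = 6*sqrt(21); 4*sqrt(84) = 8*sqrt(21); 4*sqrt(189) = 12*sqrt(21)
Combine: (-6 + 8 - 12)·sqrt(21) = -10*sqrt(21)

-10*sqrt(21)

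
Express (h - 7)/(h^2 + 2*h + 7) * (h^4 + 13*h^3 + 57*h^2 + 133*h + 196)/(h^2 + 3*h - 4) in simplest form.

(h^2 - 49)/(h - 1)

Factor: h^4 + 13*h^3 + 57*h^2 + 133*h + 196 = (h^2 + 2*h + 7)*(h + 7)*(h + 4);  h^2 + 3*h - 4 = (h + 4)*(h - 1)
Cancel the common factors (h^2 + 2*h + 7), (h + 4).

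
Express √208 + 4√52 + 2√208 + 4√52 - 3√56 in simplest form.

-6*√14 + 28*√13

√208 = 4*√13; 4√52 = 8*√13; 2√208 = 8*√13; 4√52 = 8*√13; 3√56 = 6*√14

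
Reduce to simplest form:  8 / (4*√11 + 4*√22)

Multiply numerator and denominator by -4*√11 + 4*√22.
Denominator becomes 176; numerator becomes -32*√11 + 32*√22.

(-2*√11 + 2*√22)/11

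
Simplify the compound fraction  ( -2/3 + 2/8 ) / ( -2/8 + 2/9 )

15

Numerator: -2/3 + 2/8 = -5/12
Denominator: -2/8 + 2/9 = -1/36
Divide: (-5/12) · (-36) = 15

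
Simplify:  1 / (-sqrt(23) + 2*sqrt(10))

Multiply numerator and denominator by sqrt(23) + 2*sqrt(10).
Denominator becomes 17; numerator becomes sqrt(23) + 2*sqrt(10).

(sqrt(23) + 2*sqrt(10))/17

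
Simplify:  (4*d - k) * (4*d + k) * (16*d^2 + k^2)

((4*d)+k)((4*d)-k) = 16*d^2 - k^2; continue pairing.

256*d^4 - k^4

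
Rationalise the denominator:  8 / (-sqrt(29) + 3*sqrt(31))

(4*sqrt(29) + 12*sqrt(31))/125

Multiply numerator and denominator by sqrt(29) + 3*sqrt(31).
Denominator becomes 250; numerator becomes 8*sqrt(29) + 24*sqrt(31).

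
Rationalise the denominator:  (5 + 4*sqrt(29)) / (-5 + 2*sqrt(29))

Multiply numerator and denominator by -2*sqrt(29) - 5.
Denominator becomes -91; numerator becomes -257 - 30*sqrt(29).

(30*sqrt(29) + 257)/91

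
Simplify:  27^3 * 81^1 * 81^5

3^33

27^3 = 3^9; 81^1 = 3^4; 81^5 = 3^20
Combine exponents: 3^33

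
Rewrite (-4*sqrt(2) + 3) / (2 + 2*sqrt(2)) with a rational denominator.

Multiply numerator and denominator by -2*sqrt(2) + 2.
Denominator becomes -4; numerator becomes -14*sqrt(2) + 22.

(-11 + 7*sqrt(2))/2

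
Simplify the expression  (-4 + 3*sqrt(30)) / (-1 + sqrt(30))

(-sqrt(30) + 86)/29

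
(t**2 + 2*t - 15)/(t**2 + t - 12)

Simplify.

(t + 5)/(t + 4)

Factor: t**2 + 2*t - 15 = (t + 5)*(t - 3);  t**2 + t - 12 = (t - 3)*(t + 4)
Cancel the common factor (t - 3).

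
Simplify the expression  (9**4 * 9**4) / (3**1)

9**4 = 3**8; 9**4 = 3**8; 3**1 = 3**1
Combine exponents: 3**15

3**15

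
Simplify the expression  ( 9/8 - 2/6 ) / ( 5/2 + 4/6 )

1/4

Numerator: 9/8 - 2/6 = 19/24
Denominator: 5/2 + 4/6 = 19/6
Divide: (19/24) · (6/19) = 1/4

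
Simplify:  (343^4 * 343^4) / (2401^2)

7^16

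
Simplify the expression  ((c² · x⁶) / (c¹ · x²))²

Inside the bracket: c¹ · x⁴
Raise to the power 2: c² · x⁸

c²*x⁸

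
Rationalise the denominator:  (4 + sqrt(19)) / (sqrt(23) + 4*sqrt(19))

(-sqrt(437) - 4*sqrt(23) + 16*sqrt(19) + 76)/281

Multiply numerator and denominator by -sqrt(23) + 4*sqrt(19).
Denominator becomes 281; numerator becomes -sqrt(437) - 4*sqrt(23) + 16*sqrt(19) + 76.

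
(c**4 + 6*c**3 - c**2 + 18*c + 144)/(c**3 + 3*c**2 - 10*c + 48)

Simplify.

Factor: c**4 + 6*c**3 - c**2 + 18*c + 144 = (c + 6)*(c + 3)*(c**2 - 3*c + 8);  c**3 + 3*c**2 - 10*c + 48 = (c + 6)*(c**2 - 3*c + 8)
Cancel the common factors (c**2 - 3*c + 8), (c + 6).

c + 3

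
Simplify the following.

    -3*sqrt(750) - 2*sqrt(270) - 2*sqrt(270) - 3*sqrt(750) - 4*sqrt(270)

-54*sqrt(30)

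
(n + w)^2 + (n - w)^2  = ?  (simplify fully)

2*n^2 + 2*w^2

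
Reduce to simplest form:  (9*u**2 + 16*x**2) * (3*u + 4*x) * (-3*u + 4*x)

-81*u**4 + 256*x**4

((4*x)+(3*u))((4*x)-(3*u)) = -9*u**2 + 16*x**2; continue pairing.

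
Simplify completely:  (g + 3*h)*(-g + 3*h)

-g^2 + 9*h^2

Product of conjugates: (P+Q)(P-Q) = P^2 - Q^2.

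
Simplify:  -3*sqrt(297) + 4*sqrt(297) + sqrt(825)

8*sqrt(33)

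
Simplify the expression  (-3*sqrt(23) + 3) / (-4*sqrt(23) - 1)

(-15*sqrt(23) + 279)/367

Multiply numerator and denominator by -1 + 4*sqrt(23).
Denominator becomes -367; numerator becomes -279 + 15*sqrt(23).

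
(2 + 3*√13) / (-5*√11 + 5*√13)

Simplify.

Multiply numerator and denominator by 5*√11 + 5*√13.
Denominator becomes 50; numerator becomes 10*√11 + 10*√13 + 15*√143 + 195.

(2*√11 + 2*√13 + 3*√143 + 39)/10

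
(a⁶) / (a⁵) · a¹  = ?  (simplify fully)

a²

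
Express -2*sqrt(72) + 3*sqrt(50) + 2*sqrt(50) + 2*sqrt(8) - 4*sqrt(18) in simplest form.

5*sqrt(2)

2*sqrt(72) = 12*sqrt(2); 3*sqrt(50) = 15*sqrt(2); 2*sqrt(50) = 10*sqrt(2); 2*sqrt(8) = 4*sqrt(2); 4*sqrt(18) = 12*sqrt(2)
Combine: (-12 + 15 + 10 + 4 - 12)·sqrt(2) = 5*sqrt(2)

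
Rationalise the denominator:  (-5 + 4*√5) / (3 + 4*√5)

(-32*√5 + 95)/71

Multiply numerator and denominator by -4*√5 + 3.
Denominator becomes -71; numerator becomes -95 + 32*√5.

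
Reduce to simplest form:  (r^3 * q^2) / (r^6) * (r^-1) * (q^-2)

r^(-4)

Quotient: (r^-3) * q^2
Multiply by (r^-1) * (q^-2): add exponents.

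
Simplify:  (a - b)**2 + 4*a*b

(a + b)**2

Expand the square and combine the 4*a*b term.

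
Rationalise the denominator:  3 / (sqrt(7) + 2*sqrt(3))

(-3*sqrt(7) + 6*sqrt(3))/5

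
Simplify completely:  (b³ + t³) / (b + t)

b² - b*t + t²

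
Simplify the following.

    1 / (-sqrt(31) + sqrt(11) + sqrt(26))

Group as (sqrt(11) + sqrt(26)) - sqrt(31); multiply by (sqrt(11) + sqrt(26)) + sqrt(31), then rationalise the remaining surd.

(-3*sqrt(31) + 8*sqrt(26) + 23*sqrt(11) + sqrt(8866))/554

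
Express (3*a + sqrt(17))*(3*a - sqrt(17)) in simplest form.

Difference of squares with P = 3*a, Q = sqrt(17).

9*a^2 - 17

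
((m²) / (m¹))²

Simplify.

Inside the bracket: m¹
Raise to the power 2: m²

m²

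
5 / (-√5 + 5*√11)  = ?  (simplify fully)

Multiply numerator and denominator by √5 + 5*√11.
Denominator becomes 270; numerator becomes 5*√5 + 25*√11.

(√5 + 5*√11)/54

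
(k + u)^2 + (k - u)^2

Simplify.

2*k^2 + 2*u^2

Binomially expand both and collect terms in k, u.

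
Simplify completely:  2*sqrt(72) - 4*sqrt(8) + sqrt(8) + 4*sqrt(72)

30*sqrt(2)

2*sqrt(72) = 12*sqrt(2); 4*sqrt(8) = 8*sqrt(2); sqrt(8) = 2*sqrt(2); 4*sqrt(72) = 24*sqrt(2)
Combine: (12 - 8 + 2 + 24)·sqrt(2) = 30*sqrt(2)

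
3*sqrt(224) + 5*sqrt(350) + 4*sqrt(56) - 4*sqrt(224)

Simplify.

29*sqrt(14)

3*sqrt(224) = 12*sqrt(14); 5*sqrt(350) = 25*sqrt(14); 4*sqrt(56) = 8*sqrt(14); 4*sqrt(224) = 16*sqrt(14)
Combine: (12 + 25 + 8 - 16)·sqrt(14) = 29*sqrt(14)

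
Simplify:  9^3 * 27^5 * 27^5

3^36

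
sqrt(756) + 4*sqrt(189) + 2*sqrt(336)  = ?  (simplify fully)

26*sqrt(21)

sqrt(756) = 6*sqrt(21); 4*sqrt(189) = 12*sqrt(21); 2*sqrt(336) = 8*sqrt(21)
Combine: (6 + 12 + 8)·sqrt(21) = 26*sqrt(21)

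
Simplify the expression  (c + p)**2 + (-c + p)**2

2*c**2 + 2*p**2

Only the even-power cross terms survive.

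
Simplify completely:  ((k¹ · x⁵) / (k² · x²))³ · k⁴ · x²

k*x^11

Inside the bracket: (k^-1) · x³
Raise to the power 3: (k^-3) · x⁹
Multiply by k⁴ · x²: add exponents.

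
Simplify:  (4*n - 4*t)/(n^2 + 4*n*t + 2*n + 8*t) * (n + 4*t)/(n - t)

4/(n + 2)

Factor: 4*n - 4*t = 4*(n - t);  n^2 + 4*n*t + 2*n + 8*t = (n + 2)*(n + 4*t)
Cancel the common factors (n + 4*t), (n - t).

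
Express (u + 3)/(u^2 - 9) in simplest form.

1/(u - 3)

Factor: u^2 - 9 = (u + 3)*(u - 3)
Cancel the common factor (u + 3).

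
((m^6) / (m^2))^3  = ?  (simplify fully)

Inside the bracket: m^4
Raise to the power 3: m^12

m^12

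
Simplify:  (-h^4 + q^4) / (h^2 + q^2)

Difference of fourth powers: factor out (h^2 + q^2).

-h^2 + q^2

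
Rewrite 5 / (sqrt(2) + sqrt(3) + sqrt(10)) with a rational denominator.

Group as (sqrt(2) + sqrt(3)) + sqrt(10); multiply by (sqrt(2) + sqrt(3)) - sqrt(10), then rationalise the remaining surd.

-45*sqrt(3) - 55*sqrt(2) + 20*sqrt(15) + 25*sqrt(10)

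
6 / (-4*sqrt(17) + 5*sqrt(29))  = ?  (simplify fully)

Multiply numerator and denominator by 4*sqrt(17) + 5*sqrt(29).
Denominator becomes 453; numerator becomes 24*sqrt(17) + 30*sqrt(29).

(8*sqrt(17) + 10*sqrt(29))/151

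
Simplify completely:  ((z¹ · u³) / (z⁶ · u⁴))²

1/(u²*z^10)

Inside the bracket: (z^-5) · (u^-1)
Raise to the power 2: (z^-10) · (u^-2)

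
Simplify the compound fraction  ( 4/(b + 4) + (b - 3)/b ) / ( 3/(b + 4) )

(b^2 + 5*b - 12)/(3*b)

Numerator: 4/(b + 4) + (b - 3)/b = (b^2 + 5*b - 12)/(b^2 + 4*b)
Denominator: 3/(b + 4) = 3/(b + 4)
Divide: ((b^2 + 5*b - 12)/(b^2 + 4*b)) · (b/3 + 4/3) = (b^2 + 5*b - 12)/(3*b)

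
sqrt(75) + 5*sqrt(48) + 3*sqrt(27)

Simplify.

34*sqrt(3)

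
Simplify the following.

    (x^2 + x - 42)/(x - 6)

Factor: x^2 + x - 42 = (x + 7)*(x - 6)
Cancel the common factor (x - 6).

x + 7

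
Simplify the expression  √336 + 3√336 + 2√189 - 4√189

10*√21

√336 = 4*√21; 3√336 = 12*√21; 2√189 = 6*√21; 4√189 = 12*√21
Combine: (4 + 12 + 6 - 12)·√21 = 10*√21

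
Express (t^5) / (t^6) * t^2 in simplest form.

t

Quotient: (t^-1)
Multiply by t^2: add exponents.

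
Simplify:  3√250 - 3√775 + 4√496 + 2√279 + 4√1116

15*√10 + 31*√31

3√250 = 15*√10; 3√775 = 15*√31; 4√496 = 16*√31; 2√279 = 6*√31; 4√1116 = 24*√31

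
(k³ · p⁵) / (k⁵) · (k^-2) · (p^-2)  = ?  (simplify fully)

p³/k⁴

Quotient: (k^-2) · p⁵
Multiply by (k^-2) · (p^-2): add exponents.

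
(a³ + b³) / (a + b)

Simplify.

a² - a*b + b²

Apply the sum-of-cubes factorisation and cancel (a + b).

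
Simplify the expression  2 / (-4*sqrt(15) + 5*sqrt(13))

(8*sqrt(15) + 10*sqrt(13))/85

Multiply numerator and denominator by 4*sqrt(15) + 5*sqrt(13).
Denominator becomes 85; numerator becomes 8*sqrt(15) + 10*sqrt(13).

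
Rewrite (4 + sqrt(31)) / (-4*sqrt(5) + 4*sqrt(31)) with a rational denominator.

(4*sqrt(5) + sqrt(155) + 4*sqrt(31) + 31)/104

Multiply numerator and denominator by 4*sqrt(5) + 4*sqrt(31).
Denominator becomes 416; numerator becomes 16*sqrt(5) + 4*sqrt(155) + 16*sqrt(31) + 124.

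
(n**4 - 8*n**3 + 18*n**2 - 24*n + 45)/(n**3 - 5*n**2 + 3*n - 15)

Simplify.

Factor: n**4 - 8*n**3 + 18*n**2 - 24*n + 45 = (n - 5)*(n**2 + 3)*(n - 3);  n**3 - 5*n**2 + 3*n - 15 = (n - 5)*(n**2 + 3)
Cancel the common factors (n**2 + 3), (n - 5).

n - 3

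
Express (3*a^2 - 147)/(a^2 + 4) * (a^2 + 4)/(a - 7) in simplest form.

3*a + 21

Factor: 3*a^2 - 147 = 3*(a - 7)*(a + 7)
Cancel the common factors (a^2 + 4), (a - 7).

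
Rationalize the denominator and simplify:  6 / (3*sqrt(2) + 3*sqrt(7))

Multiply numerator and denominator by -3*sqrt(2) + 3*sqrt(7).
Denominator becomes 45; numerator becomes -18*sqrt(2) + 18*sqrt(7).

(-2*sqrt(2) + 2*sqrt(7))/5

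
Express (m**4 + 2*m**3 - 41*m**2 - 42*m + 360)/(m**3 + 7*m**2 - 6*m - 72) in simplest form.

Factor: m**4 + 2*m**3 - 41*m**2 - 42*m + 360 = (m + 4)*(m - 5)*(m - 3)*(m + 6);  m**3 + 7*m**2 - 6*m - 72 = (m + 6)*(m - 3)*(m + 4)
Cancel the common factors (m + 4), (m + 6), (m - 3).

m - 5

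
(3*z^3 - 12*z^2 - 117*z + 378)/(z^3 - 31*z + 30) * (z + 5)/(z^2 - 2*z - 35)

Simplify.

(3*z - 9)/(z^2 - 6*z + 5)

Factor: 3*z^3 - 12*z^2 - 117*z + 378 = 3*(z - 7)*(z - 3)*(z + 6);  z^3 - 31*z + 30 = (z - 5)*(z - 1)*(z + 6);  z^2 - 2*z - 35 = (z + 5)*(z - 7)
Cancel the common factors (z + 6), (z - 7), (z + 5).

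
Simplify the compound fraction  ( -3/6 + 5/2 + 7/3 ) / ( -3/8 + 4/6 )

Numerator: -3/6 + 5/2 + 7/3 = 13/3
Denominator: -3/8 + 4/6 = 7/24
Divide: (13/3) · (24/7) = 104/7

104/7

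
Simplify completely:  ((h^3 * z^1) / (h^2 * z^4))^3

Inside the bracket: h^1 * (z^-3)
Raise to the power 3: h^3 * (z^-9)

h^3/z^9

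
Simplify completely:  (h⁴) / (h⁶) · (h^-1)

Quotient: (h^-2)
Multiply by (h^-1): add exponents.

h^(-3)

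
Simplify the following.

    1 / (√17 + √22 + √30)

(-4*√2805 + 9*√30 + 25*√22 + 35*√17)/1415

Group as (√17 + √22) + √30; multiply by (√17 + √22) - √30, then rationalise the remaining surd.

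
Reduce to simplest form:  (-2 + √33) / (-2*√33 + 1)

Multiply numerator and denominator by 1 + 2*√33.
Denominator becomes -131; numerator becomes -3*√33 + 64.

(-64 + 3*√33)/131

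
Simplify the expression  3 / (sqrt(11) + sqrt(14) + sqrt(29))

(-sqrt(4466) - 2*sqrt(29) + 13*sqrt(14) + 16*sqrt(11))/100

Group as (sqrt(11) + sqrt(14)) + sqrt(29); multiply by (sqrt(11) + sqrt(14)) - sqrt(29), then rationalise the remaining surd.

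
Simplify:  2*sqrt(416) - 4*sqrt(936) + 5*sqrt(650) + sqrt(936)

2*sqrt(416) = 8*sqrt(26); 4*sqrt(936) = 24*sqrt(26); 5*sqrt(650) = 25*sqrt(26); sqrt(936) = 6*sqrt(26)
Combine: (8 - 24 + 25 + 6)·sqrt(26) = 15*sqrt(26)

15*sqrt(26)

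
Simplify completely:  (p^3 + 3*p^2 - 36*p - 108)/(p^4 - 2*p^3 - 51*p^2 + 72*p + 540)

1/(p - 5)

Factor: p^3 + 3*p^2 - 36*p - 108 = (p - 6)*(p + 3)*(p + 6);  p^4 - 2*p^3 - 51*p^2 + 72*p + 540 = (p + 6)*(p + 3)*(p - 5)*(p - 6)
Cancel the common factors (p - 6), (p + 6), (p + 3).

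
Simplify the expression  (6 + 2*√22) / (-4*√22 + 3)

(-194 - 30*√22)/343

Multiply numerator and denominator by 3 + 4*√22.
Denominator becomes -343; numerator becomes 30*√22 + 194.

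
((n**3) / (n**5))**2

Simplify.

n**(-4)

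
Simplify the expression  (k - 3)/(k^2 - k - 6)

Factor: k^2 - k - 6 = (k - 3)*(k + 2)
Cancel the common factor (k - 3).

1/(k + 2)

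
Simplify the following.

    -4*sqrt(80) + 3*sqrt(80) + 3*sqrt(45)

4*sqrt(80) = 16*sqrt(5); 3*sqrt(80) = 12*sqrt(5); 3*sqrt(45) = 9*sqrt(5)
Combine: (-16 + 12 + 9)·sqrt(5) = 5*sqrt(5)

5*sqrt(5)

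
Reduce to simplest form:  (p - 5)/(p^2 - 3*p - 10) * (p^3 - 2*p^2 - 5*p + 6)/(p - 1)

p - 3

Factor: p^2 - 3*p - 10 = (p + 2)*(p - 5);  p^3 - 2*p^2 - 5*p + 6 = (p - 3)*(p - 1)*(p + 2)
Cancel the common factors (p - 1), (p + 2), (p - 5).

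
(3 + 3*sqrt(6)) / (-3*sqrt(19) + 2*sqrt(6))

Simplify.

Multiply numerator and denominator by 2*sqrt(6) + 3*sqrt(19).
Denominator becomes -147; numerator becomes 6*sqrt(6) + 36 + 9*sqrt(19) + 9*sqrt(114).

(-3*sqrt(114) - 3*sqrt(19) - 12 - 2*sqrt(6))/49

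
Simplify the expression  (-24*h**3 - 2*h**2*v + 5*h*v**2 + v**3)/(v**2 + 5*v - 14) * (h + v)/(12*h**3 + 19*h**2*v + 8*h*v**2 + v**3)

Factor: -24*h**3 - 2*h**2*v + 5*h*v**2 + v**3 = (4*h + v)*(3*h + v)*(-2*h + v);  v**2 + 5*v - 14 = (v - 2)*(v + 7);  12*h**3 + 19*h**2*v + 8*h*v**2 + v**3 = (4*h + v)*(3*h + v)*(h + v)
Cancel the common factors (3*h + v), (4*h + v), (h + v).

(-2*h + v)/(v**2 + 5*v - 14)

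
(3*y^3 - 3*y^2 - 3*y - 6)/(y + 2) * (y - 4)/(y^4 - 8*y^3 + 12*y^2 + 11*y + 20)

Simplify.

(3*y - 6)/(y^2 - 3*y - 10)

Factor: 3*y^3 - 3*y^2 - 3*y - 6 = 3*(y^2 + y + 1)*(y - 2);  y^4 - 8*y^3 + 12*y^2 + 11*y + 20 = (y - 4)*(y - 5)*(y^2 + y + 1)
Cancel the common factors (y^2 + y + 1), (y - 4).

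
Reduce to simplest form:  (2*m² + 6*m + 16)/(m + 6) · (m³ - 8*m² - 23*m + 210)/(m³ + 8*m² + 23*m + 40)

(2*m² - 26*m + 84)/(m + 6)

Factor: 2*m² + 6*m + 16 = 2·(m² + 3*m + 8);  m³ - 8*m² - 23*m + 210 = (m - 7)·(m - 6)·(m + 5);  m³ + 8*m² + 23*m + 40 = (m² + 3*m + 8)·(m + 5)
Cancel the common factors (m² + 3*m + 8), (m + 5).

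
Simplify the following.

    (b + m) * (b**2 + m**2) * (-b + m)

-b**4 + m**4

Pair the conjugate factors: (m+b)(m-b) = -b**2 + m**2, then repeat with the next factor.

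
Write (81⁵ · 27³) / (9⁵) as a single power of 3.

81⁵ = 3^20; 27³ = 3^9; 9⁵ = 3^10
Combine exponents: 3^19

3^19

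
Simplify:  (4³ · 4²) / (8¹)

4³ = 2^6; 4² = 2^4; 8¹ = 2^3
Combine exponents: 2^7

2^7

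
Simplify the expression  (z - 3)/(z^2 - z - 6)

1/(z + 2)

Factor: z^2 - z - 6 = (z - 3)*(z + 2)
Cancel the common factor (z - 3).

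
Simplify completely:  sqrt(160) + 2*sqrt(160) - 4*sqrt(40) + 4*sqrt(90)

16*sqrt(10)

sqrt(160) = 4*sqrt(10); 2*sqrt(160) = 8*sqrt(10); 4*sqrt(40) = 8*sqrt(10); 4*sqrt(90) = 12*sqrt(10)
Combine: (4 + 8 - 8 + 12)·sqrt(10) = 16*sqrt(10)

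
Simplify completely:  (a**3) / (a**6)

a**(-3)

Quotient: (a**-3)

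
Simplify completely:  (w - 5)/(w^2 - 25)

Factor: w^2 - 25 = (w - 5)*(w + 5)
Cancel the common factor (w - 5).

1/(w + 5)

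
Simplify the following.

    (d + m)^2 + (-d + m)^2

2*d^2 + 2*m^2

Binomially expand both and collect terms in m, d.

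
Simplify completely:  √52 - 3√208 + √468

-4*√13

√52 = 2*√13; 3√208 = 12*√13; √468 = 6*√13
Combine: (2 - 12 + 6)·√13 = -4*√13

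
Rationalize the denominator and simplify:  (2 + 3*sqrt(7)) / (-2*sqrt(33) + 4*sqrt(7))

(-3*sqrt(231) - 42 - 2*sqrt(33) - 4*sqrt(7))/10

Multiply numerator and denominator by 4*sqrt(7) + 2*sqrt(33).
Denominator becomes -20; numerator becomes 8*sqrt(7) + 4*sqrt(33) + 84 + 6*sqrt(231).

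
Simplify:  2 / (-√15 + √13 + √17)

Group as (√13 + √17) - √15; multiply by (√13 + √17) + √15, then rationalise the remaining surd.

(-30*√15 + 22*√17 + 38*√13 + 4*√3315)/659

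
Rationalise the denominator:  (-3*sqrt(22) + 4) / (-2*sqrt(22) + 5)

Multiply numerator and denominator by 5 + 2*sqrt(22).
Denominator becomes -63; numerator becomes -112 - 7*sqrt(22).

(sqrt(22) + 16)/9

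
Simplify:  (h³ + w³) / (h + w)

h^3 + w^3 = (h + w)(h² - h*w + w²).

h² - h*w + w²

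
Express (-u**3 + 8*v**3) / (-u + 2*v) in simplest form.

u**2 + 2*u*v + 4*v**2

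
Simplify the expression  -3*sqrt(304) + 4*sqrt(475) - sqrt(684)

3*sqrt(304) = 12*sqrt(19); 4*sqrt(475) = 20*sqrt(19); sqrt(684) = 6*sqrt(19)
Combine: (-12 + 20 - 6)·sqrt(19) = 2*sqrt(19)

2*sqrt(19)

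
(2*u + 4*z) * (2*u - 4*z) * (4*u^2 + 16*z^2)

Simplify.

16*u^4 - 256*z^4

((2*u)+(4*z))((2*u)-(4*z)) = 4*u^2 - 16*z^2; continue pairing.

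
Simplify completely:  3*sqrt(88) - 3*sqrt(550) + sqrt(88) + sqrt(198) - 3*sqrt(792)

3*sqrt(88) = 6*sqrt(22); 3*sqrt(550) = 15*sqrt(22); sqrt(88) = 2*sqrt(22); sqrt(198) = 3*sqrt(22); 3*sqrt(792) = 18*sqrt(22)
Combine: (6 - 15 + 2 + 3 - 18)·sqrt(22) = -22*sqrt(22)

-22*sqrt(22)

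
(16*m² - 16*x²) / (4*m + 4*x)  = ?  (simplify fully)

16*m² - 16*x² factors as -16*(-m + x)*(m + x).

4*m - 4*x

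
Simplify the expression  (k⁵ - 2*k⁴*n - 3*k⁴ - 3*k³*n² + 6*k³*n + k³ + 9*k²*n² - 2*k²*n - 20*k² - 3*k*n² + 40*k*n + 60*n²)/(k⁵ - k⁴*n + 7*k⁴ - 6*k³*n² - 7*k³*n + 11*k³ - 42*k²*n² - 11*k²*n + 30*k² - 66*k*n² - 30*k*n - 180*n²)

(k² + k*n - 4*k - 4*n)/(k² + 2*k*n + 6*k + 12*n)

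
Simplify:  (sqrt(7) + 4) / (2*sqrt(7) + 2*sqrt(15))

(-4*sqrt(7) - 7 + sqrt(105) + 4*sqrt(15))/16

Multiply numerator and denominator by -2*sqrt(15) + 2*sqrt(7).
Denominator becomes -32; numerator becomes -8*sqrt(15) - 2*sqrt(105) + 14 + 8*sqrt(7).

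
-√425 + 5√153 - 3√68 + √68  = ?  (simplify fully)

√425 = 5*√17; 5√153 = 15*√17; 3√68 = 6*√17; √68 = 2*√17
Combine: (-5 + 15 - 6 + 2)·√17 = 6*√17

6*√17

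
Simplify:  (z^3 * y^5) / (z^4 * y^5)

Quotient: (z^-1)

1/z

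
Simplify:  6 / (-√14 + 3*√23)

(6*√14 + 18*√23)/193

Multiply numerator and denominator by √14 + 3*√23.
Denominator becomes 193; numerator becomes 6*√14 + 18*√23.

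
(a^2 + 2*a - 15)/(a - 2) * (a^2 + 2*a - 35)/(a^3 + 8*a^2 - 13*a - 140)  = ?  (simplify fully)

Factor: a^2 + 2*a - 15 = (a - 3)*(a + 5);  a^2 + 2*a - 35 = (a + 7)*(a - 5);  a^3 + 8*a^2 - 13*a - 140 = (a + 7)*(a - 4)*(a + 5)
Cancel the common factors (a + 5), (a + 7).

(a^2 - 8*a + 15)/(a^2 - 6*a + 8)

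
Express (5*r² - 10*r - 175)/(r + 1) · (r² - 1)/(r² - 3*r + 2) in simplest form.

(5*r² - 10*r - 175)/(r - 2)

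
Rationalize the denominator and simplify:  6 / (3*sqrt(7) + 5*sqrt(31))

Multiply numerator and denominator by -5*sqrt(31) + 3*sqrt(7).
Denominator becomes -712; numerator becomes -30*sqrt(31) + 18*sqrt(7).

(-9*sqrt(7) + 15*sqrt(31))/356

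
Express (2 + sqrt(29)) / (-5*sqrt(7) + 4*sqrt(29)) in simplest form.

(10*sqrt(7) + 8*sqrt(29) + 5*sqrt(203) + 116)/289

Multiply numerator and denominator by 5*sqrt(7) + 4*sqrt(29).
Denominator becomes 289; numerator becomes 10*sqrt(7) + 8*sqrt(29) + 5*sqrt(203) + 116.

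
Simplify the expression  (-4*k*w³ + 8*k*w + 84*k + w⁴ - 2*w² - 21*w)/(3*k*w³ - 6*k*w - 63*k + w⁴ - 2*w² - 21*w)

(-4*k + w)/(3*k + w)

Factor: -4*k*w³ + 8*k*w + 84*k + w⁴ - 2*w² - 21*w = (w² + 3*w + 7)·(w - 3)·(-4*k + w);  3*k*w³ - 6*k*w - 63*k + w⁴ - 2*w² - 21*w = (w² + 3*w + 7)·(3*k + w)·(w - 3)
Cancel the common factors (w² + 3*w + 7), (w - 3).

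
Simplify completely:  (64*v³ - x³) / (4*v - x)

16*v² + 4*v*x + x²

Apply the difference-of-cubes factorisation and cancel (4*v - x).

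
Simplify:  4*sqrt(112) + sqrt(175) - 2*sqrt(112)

4*sqrt(112) = 16*sqrt(7); sqrt(175) = 5*sqrt(7); 2*sqrt(112) = 8*sqrt(7)
Combine: (16 + 5 - 8)·sqrt(7) = 13*sqrt(7)

13*sqrt(7)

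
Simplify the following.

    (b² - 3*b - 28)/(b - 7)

Factor: b² - 3*b - 28 = (b + 4)·(b - 7)
Cancel the common factor (b - 7).

b + 4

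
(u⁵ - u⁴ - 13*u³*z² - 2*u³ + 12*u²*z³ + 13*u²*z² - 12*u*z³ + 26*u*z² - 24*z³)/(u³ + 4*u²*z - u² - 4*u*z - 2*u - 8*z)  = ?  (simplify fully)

Factor: u⁵ - u⁴ - 13*u³*z² - 2*u³ + 12*u²*z³ + 13*u²*z² - 12*u*z³ + 26*u*z² - 24*z³ = (u - z)·(u + 1)·(u - 2)·(u + 4*z)·(u - 3*z);  u³ + 4*u²*z - u² - 4*u*z - 2*u - 8*z = (u + 1)·(u - 2)·(u + 4*z)
Cancel the common factors (u + 4*z), (u + 1), (u - 2).

u² - 4*u*z + 3*z²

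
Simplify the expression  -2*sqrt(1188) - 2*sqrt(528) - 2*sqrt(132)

-24*sqrt(33)

2*sqrt(1188) = 12*sqrt(33); 2*sqrt(528) = 8*sqrt(33); 2*sqrt(132) = 4*sqrt(33)
Combine: (-12 - 8 - 4)·sqrt(33) = -24*sqrt(33)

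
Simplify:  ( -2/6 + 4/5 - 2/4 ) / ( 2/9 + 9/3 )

Numerator: -2/6 + 4/5 - 2/4 = -1/30
Denominator: 2/9 + 9/3 = 29/9
Divide: (-1/30) · (9/29) = -3/290

-3/290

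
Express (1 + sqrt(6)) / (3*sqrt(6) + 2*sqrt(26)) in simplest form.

(-18 - 3*sqrt(6) + 2*sqrt(26) + 4*sqrt(39))/50

Multiply numerator and denominator by -2*sqrt(26) + 3*sqrt(6).
Denominator becomes -50; numerator becomes -4*sqrt(39) - 2*sqrt(26) + 3*sqrt(6) + 18.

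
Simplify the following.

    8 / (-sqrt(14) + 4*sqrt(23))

(4*sqrt(14) + 16*sqrt(23))/177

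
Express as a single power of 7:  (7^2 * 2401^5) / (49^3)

7^16

7^2 = 7^2; 2401^5 = 7^20; 49^3 = 7^6
Combine exponents: 7^16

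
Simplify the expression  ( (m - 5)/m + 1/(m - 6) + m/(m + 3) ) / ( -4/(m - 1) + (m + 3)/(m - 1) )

Numerator: (m - 5)/m + 1/(m - 6) + m/(m + 3) = (2*m^3 - 13*m^2 + 90)/(m^3 - 3*m^2 - 18*m)
Denominator: -4/(m - 1) + (m + 3)/(m - 1) = 1
Divide: ((2*m^3 - 13*m^2 + 90)/(m^3 - 3*m^2 - 18*m)) · (1) = (2*m^3 - 13*m^2 + 90)/(m^3 - 3*m^2 - 18*m)

(2*m^3 - 13*m^2 + 90)/(m^3 - 3*m^2 - 18*m)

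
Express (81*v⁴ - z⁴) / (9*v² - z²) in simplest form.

9*v² + z²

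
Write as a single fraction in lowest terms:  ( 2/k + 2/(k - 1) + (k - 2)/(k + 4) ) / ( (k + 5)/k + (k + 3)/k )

(k³ + k² + 16*k - 8)/(2*k³ + 14*k² + 16*k - 32)

Numerator: 2/k + 2/(k - 1) + (k - 2)/(k + 4) = (k³ + k² + 16*k - 8)/(k³ + 3*k² - 4*k)
Denominator: (k + 5)/k + (k + 3)/k = (2*k + 8)/k
Divide: ((k³ + k² + 16*k - 8)/(k³ + 3*k² - 4*k)) · (k/(2*k + 8)) = (k³ + k² + 16*k - 8)/(2*k³ + 14*k² + 16*k - 32)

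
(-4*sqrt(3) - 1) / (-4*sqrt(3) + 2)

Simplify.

Multiply numerator and denominator by 2 + 4*sqrt(3).
Denominator becomes -44; numerator becomes -50 - 12*sqrt(3).

(6*sqrt(3) + 25)/22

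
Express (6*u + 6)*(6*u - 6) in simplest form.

Difference of squares with P = 6*u, Q = 6.

36*u**2 - 36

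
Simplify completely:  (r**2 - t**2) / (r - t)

Factor r**2 - t**2 and cancel (r - t).

r + t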